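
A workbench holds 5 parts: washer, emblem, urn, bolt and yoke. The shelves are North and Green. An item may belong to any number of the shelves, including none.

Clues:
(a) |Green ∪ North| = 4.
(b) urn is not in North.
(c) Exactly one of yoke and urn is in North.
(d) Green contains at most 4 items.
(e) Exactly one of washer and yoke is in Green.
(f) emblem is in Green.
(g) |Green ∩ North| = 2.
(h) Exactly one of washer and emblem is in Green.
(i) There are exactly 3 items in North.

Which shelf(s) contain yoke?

yoke: Green, North

From (b): urn ∉ North.
From (f): emblem ∈ Green.
(c) (exactly one): yoke ∈ North.
(h) (exactly one): washer ∉ Green.
(e) (exactly one): yoke ∈ Green.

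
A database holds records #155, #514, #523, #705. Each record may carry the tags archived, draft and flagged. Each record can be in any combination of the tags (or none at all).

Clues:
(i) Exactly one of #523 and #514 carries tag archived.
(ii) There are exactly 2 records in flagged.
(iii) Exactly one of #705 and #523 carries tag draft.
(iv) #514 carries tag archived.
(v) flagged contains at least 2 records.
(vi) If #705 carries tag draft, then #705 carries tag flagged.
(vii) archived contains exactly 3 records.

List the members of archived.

From (iv): #514 ∈ archived.
(i) (exactly one): #523 ∉ archived.
(vii): only 3 candidates remain for archived, so all are in.

archived = {#155, #514, #705}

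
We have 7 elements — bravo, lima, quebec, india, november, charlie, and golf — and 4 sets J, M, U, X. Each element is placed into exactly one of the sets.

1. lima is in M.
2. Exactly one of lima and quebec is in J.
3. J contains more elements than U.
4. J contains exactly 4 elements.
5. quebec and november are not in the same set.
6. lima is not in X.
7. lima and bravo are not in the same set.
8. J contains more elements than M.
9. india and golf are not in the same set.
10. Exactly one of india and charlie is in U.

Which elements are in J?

J = {bravo, charlie, golf, quebec}

From (1): lima ∈ M.
(2) (exactly one): quebec ∈ J.
(5): november ∉ J.
(7): bravo ∉ M.
Suppose bravo ∉ J: no assignment then satisfies all the clues, so bravo ∈ J.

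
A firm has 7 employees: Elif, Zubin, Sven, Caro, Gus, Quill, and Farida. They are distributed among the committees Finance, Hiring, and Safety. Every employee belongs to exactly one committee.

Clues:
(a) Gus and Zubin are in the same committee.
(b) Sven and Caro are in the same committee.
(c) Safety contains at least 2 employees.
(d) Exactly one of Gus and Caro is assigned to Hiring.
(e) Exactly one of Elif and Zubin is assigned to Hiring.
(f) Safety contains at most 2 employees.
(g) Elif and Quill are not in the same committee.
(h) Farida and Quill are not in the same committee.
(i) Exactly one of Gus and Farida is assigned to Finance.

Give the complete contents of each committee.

Finance = {Elif, Farida}; Hiring = {Gus, Quill, Zubin}; Safety = {Caro, Sven}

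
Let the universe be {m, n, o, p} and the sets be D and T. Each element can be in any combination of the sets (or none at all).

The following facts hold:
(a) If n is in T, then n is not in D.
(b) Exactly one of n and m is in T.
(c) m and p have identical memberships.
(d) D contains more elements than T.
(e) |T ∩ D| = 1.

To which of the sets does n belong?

n: T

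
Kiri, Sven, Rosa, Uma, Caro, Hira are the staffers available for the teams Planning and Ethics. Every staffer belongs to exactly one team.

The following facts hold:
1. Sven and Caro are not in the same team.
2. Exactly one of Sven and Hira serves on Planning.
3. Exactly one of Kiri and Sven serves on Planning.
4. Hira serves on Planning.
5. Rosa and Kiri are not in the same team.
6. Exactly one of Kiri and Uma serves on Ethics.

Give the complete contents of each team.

From (4): Hira ∈ Planning.
(2) (exactly one): Sven ∉ Planning.
(3) (exactly one): Kiri ∈ Planning.
(5): Rosa ∉ Planning.
(6) (exactly one): Uma ∈ Ethics.
Only one team left: Sven ∈ Ethics.
Only one team left: Rosa ∈ Ethics.
(1): Caro ∉ Ethics.
Only one team left: Caro ∈ Planning.

Planning = {Caro, Hira, Kiri}; Ethics = {Rosa, Sven, Uma}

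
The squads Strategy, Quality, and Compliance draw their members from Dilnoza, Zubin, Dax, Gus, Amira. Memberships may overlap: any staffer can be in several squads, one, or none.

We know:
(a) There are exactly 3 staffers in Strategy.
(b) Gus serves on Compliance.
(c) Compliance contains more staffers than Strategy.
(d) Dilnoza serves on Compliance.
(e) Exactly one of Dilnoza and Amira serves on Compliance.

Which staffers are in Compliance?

Compliance = {Dax, Dilnoza, Gus, Zubin}

From (b): Gus ∈ Compliance.
From (d): Dilnoza ∈ Compliance.
(e) (exactly one): Amira ∉ Compliance.
Suppose Zubin ∉ Compliance: no assignment then satisfies all the clues, so Zubin ∈ Compliance.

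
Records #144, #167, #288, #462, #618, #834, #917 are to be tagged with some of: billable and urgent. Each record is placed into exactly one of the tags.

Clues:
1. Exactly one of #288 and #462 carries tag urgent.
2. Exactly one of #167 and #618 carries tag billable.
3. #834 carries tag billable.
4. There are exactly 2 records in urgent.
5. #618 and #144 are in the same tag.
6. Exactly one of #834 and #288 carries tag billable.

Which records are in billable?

billable = {#144, #462, #618, #834, #917}

From (3): #834 ∈ billable.
(6) (exactly one): #288 ∉ billable.
Only one tag left: #288 ∈ urgent.
(1) (exactly one): #462 ∉ urgent.
Only one tag left: #462 ∈ billable.
Suppose #144 ∉ billable: no assignment then satisfies all the clues, so #144 ∈ billable.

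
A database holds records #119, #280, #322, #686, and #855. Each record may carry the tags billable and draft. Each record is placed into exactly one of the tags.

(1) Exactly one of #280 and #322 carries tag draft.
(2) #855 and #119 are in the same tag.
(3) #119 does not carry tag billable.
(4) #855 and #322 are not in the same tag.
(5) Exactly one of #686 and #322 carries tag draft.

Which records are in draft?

draft = {#119, #280, #686, #855}

From (3): #119 ∉ billable.
(2): #855 matches #119: #855 ∉ billable.
Only one tag left: #119 ∈ draft.
Only one tag left: #855 ∈ draft.
(4): #322 ∉ draft.
(5) (exactly one): #686 ∈ draft.
Only one tag left: #322 ∈ billable.
(1) (exactly one): #280 ∈ draft.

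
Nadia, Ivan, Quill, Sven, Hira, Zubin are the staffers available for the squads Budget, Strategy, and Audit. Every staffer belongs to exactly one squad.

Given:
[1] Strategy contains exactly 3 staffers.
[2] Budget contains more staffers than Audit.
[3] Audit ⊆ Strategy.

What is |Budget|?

3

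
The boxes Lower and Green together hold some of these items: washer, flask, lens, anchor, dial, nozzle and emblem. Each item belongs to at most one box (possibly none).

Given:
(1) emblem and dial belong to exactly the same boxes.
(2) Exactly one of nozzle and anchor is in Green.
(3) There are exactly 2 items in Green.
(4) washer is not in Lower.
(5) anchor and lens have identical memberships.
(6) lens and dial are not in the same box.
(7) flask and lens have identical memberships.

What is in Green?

From (4): washer ∉ Lower.
Suppose washer ∉ Green: no assignment then satisfies all the clues, so washer ∈ Green.

Green = {nozzle, washer}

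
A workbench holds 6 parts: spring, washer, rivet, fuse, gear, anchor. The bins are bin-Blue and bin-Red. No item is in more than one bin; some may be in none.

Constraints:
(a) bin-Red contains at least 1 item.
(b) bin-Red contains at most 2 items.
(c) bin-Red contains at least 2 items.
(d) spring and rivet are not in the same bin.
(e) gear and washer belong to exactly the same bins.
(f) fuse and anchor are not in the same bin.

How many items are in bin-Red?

2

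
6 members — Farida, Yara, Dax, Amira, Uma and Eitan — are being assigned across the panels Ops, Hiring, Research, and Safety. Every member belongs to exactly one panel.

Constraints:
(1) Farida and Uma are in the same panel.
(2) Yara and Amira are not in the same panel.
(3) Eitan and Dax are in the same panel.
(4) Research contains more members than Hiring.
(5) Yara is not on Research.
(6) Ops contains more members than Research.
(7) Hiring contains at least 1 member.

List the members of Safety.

Safety = {}

From (5): Yara ∉ Research.
Suppose Farida ∈ Safety: no assignment then satisfies all the clues, so Farida ∉ Safety.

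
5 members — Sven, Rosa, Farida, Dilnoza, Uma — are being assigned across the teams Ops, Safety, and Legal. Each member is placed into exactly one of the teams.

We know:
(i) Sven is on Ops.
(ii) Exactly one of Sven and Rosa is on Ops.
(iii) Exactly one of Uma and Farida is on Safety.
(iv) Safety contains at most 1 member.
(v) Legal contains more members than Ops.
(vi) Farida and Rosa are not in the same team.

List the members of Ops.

Ops = {Sven}

From (i): Sven ∈ Ops.
(ii) (exactly one): Rosa ∉ Ops.
Suppose Farida ∈ Ops: no assignment then satisfies all the clues, so Farida ∉ Ops.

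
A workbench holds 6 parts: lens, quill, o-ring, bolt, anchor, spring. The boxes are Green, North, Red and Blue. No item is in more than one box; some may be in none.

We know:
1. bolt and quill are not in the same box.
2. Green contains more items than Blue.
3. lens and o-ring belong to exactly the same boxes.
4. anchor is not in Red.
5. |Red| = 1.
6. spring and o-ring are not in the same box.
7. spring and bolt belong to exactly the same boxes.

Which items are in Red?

From (4): anchor ∉ Red.
Suppose lens ∈ Red: no assignment then satisfies all the clues, so lens ∉ Red.

Red = {quill}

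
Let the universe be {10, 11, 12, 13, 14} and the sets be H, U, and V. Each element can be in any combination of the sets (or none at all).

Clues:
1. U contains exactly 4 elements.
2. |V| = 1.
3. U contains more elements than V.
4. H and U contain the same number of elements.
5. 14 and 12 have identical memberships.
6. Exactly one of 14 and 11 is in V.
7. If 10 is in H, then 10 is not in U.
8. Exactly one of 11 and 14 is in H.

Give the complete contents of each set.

H = {10, 12, 13, 14}; U = {11, 12, 13, 14}; V = {11}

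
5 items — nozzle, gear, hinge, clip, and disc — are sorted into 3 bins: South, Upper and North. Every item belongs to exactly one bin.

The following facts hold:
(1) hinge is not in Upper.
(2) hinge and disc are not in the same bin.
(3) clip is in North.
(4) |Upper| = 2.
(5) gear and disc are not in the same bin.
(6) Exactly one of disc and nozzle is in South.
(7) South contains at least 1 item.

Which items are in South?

From (1): hinge ∉ Upper.
From (3): clip ∈ North.
Suppose nozzle ∈ South: no assignment then satisfies all the clues, so nozzle ∉ South.

South = {disc}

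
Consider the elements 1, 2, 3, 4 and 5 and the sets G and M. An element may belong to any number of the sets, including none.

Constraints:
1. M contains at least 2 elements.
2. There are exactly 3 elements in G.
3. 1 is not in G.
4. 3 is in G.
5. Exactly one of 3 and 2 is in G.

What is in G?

From (3): 1 ∉ G.
From (4): 3 ∈ G.
(5) (exactly one): 2 ∉ G.
(2): only 3 candidates remain for G, so all are in.

G = {3, 4, 5}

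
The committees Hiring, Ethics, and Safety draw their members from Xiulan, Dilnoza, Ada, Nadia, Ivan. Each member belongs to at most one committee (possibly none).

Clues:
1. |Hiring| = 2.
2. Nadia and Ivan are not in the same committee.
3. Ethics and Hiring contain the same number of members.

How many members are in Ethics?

2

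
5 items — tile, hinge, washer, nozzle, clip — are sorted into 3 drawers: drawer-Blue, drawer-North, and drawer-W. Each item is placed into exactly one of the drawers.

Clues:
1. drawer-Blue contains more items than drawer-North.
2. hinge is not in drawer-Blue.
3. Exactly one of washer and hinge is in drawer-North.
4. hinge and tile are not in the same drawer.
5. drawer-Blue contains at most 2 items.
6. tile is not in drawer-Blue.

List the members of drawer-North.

drawer-North = {hinge}

From (2): hinge ∉ drawer-Blue.
From (6): tile ∉ drawer-Blue.
Suppose tile ∈ drawer-North: no assignment then satisfies all the clues, so tile ∉ drawer-North.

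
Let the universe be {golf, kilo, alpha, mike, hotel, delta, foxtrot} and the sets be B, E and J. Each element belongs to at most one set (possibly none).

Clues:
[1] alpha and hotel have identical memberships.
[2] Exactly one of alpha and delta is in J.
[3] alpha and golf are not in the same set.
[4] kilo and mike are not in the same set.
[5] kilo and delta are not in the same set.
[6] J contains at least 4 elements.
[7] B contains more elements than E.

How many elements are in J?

4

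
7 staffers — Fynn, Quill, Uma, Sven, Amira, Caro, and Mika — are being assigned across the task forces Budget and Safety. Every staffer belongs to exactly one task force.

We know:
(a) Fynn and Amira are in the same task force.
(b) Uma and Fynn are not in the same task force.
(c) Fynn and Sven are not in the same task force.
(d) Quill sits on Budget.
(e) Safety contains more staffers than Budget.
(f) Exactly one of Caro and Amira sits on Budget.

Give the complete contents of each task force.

Budget = {Amira, Fynn, Quill}; Safety = {Caro, Mika, Sven, Uma}

From (d): Quill ∈ Budget.
Suppose Fynn ∉ Budget: no assignment then satisfies all the clues, so Fynn ∈ Budget.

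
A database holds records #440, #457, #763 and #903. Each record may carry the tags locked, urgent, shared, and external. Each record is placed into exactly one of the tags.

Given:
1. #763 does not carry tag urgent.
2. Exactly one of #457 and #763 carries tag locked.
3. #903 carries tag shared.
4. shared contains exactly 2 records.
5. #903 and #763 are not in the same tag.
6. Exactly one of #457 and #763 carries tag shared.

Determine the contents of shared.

From (1): #763 ∉ urgent.
From (3): #903 ∈ shared.
(5): #763 ∉ shared.
(6) (exactly one): #457 ∈ shared.
(2) (exactly one): #763 ∈ locked.
(4): shared already has 2, so the rest are out.

shared = {#457, #903}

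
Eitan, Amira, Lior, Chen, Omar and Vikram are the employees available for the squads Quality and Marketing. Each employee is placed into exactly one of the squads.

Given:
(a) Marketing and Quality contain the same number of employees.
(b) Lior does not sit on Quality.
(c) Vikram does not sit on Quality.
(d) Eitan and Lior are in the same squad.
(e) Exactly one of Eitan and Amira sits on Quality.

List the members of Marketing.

Marketing = {Eitan, Lior, Vikram}

From (b): Lior ∉ Quality.
From (c): Vikram ∉ Quality.
(d): Eitan matches Lior: Eitan ∉ Quality.
(e) (exactly one): Amira ∈ Quality.
Only one squad left: Eitan ∈ Marketing.
Only one squad left: Lior ∈ Marketing.
Only one squad left: Vikram ∈ Marketing.
Suppose Chen ∈ Marketing: no assignment then satisfies all the clues, so Chen ∉ Marketing.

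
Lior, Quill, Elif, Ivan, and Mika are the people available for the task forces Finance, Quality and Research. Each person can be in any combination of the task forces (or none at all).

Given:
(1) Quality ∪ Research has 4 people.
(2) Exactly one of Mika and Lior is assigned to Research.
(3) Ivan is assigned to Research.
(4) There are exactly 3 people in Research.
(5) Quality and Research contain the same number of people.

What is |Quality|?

3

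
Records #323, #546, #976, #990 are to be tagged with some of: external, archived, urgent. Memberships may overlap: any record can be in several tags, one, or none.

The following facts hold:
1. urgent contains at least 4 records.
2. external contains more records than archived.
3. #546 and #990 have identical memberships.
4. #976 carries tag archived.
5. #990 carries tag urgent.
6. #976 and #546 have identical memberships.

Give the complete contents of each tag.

From (4): #976 ∈ archived.
From (5): #990 ∈ urgent.
(1): only 4 candidates remain for urgent, so all are in.
(6): #546 matches #976: #546 ∈ archived.
(3): #990 matches #546: #990 ∈ archived.
Suppose #323 ∉ external: no assignment then satisfies all the clues, so #323 ∈ external.

external = {#323, #546, #976, #990}; archived = {#546, #976, #990}; urgent = {#323, #546, #976, #990}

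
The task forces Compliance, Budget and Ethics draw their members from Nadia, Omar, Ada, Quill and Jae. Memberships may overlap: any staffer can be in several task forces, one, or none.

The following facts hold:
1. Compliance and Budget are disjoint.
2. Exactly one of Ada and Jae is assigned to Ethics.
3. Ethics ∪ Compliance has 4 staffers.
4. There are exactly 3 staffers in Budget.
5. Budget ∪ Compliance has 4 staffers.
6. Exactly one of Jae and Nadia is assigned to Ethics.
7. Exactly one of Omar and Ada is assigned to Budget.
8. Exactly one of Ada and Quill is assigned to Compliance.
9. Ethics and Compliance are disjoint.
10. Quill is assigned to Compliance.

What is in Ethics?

Ethics = {Ada, Nadia, Omar}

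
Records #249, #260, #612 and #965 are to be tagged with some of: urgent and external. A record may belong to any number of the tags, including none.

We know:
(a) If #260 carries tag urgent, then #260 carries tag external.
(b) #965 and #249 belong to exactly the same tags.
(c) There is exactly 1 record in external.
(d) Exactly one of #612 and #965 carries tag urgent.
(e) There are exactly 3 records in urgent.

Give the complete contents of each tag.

urgent = {#249, #260, #965}; external = {#260}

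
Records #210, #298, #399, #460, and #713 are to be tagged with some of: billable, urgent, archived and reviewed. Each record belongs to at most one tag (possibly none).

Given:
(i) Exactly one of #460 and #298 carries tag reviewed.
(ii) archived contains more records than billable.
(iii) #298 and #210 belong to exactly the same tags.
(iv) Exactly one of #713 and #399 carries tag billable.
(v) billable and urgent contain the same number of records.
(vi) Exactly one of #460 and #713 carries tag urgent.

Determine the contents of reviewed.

reviewed = {#460}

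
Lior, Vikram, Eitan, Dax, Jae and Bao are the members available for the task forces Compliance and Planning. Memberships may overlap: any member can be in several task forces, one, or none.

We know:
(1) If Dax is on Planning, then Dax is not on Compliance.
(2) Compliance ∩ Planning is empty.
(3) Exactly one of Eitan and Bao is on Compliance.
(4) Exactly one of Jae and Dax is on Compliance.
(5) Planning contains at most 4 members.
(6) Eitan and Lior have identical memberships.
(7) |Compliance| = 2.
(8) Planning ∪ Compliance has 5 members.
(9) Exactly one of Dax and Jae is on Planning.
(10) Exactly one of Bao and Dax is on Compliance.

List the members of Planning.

Planning = {Dax, Eitan, Lior}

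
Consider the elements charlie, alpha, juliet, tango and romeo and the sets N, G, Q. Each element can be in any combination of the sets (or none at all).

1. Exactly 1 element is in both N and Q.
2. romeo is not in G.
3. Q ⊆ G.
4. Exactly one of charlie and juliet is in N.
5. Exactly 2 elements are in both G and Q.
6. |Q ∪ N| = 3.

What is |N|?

2

From (2): romeo ∉ G.
(3) contrapositive: romeo ∉ Q.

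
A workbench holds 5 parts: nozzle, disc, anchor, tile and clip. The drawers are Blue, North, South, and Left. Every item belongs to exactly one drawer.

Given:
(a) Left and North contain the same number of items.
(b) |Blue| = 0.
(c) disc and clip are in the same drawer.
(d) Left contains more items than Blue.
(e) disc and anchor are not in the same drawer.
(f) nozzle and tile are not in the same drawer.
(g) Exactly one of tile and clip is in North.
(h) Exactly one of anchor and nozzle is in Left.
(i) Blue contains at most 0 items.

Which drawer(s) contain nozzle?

nozzle: South

(b): Blue already has 0, so the rest are out.
Suppose nozzle ∈ North: no assignment then satisfies all the clues, so nozzle ∉ North.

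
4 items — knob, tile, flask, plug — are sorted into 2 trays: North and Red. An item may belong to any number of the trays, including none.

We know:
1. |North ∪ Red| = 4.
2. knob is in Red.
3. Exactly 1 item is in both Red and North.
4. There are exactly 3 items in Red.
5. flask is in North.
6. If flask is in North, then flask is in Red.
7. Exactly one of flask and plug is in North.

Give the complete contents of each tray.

North = {flask, tile}; Red = {flask, knob, plug}

From (2): knob ∈ Red.
From (5): flask ∈ North.
(6): flask ∈ Red.
(7) (exactly one): plug ∉ North.
Suppose knob ∈ North: no assignment then satisfies all the clues, so knob ∉ North.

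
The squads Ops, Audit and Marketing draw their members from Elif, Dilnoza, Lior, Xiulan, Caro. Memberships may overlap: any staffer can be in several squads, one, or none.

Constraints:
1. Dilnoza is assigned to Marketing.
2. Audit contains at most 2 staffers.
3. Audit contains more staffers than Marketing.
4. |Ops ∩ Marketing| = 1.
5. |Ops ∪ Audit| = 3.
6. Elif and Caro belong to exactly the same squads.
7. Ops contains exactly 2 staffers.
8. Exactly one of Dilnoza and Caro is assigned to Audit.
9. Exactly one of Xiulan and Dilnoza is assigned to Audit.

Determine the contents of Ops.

Ops = {Dilnoza, Xiulan}

From (1): Dilnoza ∈ Marketing.
Suppose Elif ∈ Ops: no assignment then satisfies all the clues, so Elif ∉ Ops.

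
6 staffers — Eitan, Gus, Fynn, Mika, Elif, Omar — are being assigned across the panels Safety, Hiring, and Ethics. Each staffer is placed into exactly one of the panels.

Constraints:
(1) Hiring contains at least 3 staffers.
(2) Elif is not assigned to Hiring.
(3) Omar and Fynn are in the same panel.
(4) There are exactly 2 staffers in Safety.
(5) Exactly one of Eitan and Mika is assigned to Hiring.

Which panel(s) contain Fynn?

Fynn: Hiring

From (2): Elif ∉ Hiring.
Suppose Fynn ∈ Safety: no assignment then satisfies all the clues, so Fynn ∉ Safety.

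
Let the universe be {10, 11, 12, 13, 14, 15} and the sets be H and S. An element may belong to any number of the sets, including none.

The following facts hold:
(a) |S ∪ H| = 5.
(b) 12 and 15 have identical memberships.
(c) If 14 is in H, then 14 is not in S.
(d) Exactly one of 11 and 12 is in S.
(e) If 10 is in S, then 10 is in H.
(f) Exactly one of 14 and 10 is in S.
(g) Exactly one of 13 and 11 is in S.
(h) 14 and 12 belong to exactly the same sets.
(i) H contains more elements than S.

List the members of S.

S = {10, 11}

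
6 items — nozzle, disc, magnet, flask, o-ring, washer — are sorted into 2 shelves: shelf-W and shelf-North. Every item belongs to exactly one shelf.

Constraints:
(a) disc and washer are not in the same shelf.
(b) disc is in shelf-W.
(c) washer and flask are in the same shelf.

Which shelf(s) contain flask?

flask: shelf-North

From (b): disc ∈ shelf-W.
(a): washer ∉ shelf-W.
(c): flask matches washer: flask ∉ shelf-W.
Only one shelf left: flask ∈ shelf-North.
Only one shelf left: washer ∈ shelf-North.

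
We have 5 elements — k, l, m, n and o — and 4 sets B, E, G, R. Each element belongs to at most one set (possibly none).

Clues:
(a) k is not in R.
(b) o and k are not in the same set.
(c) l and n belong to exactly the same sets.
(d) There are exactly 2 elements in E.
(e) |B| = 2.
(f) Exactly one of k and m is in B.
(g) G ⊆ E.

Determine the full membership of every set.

B = {m, o}; E = {l, n}; G = {}; R = {}

From (a): k ∉ R.
Suppose k ∈ B: no assignment then satisfies all the clues, so k ∉ B.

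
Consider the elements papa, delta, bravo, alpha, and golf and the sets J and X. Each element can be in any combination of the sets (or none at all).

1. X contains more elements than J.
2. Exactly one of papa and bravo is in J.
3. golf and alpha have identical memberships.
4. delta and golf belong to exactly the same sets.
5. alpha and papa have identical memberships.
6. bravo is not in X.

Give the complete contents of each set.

From (6): bravo ∉ X.
Suppose papa ∈ J: no assignment then satisfies all the clues, so papa ∉ J.

J = {bravo}; X = {alpha, delta, golf, papa}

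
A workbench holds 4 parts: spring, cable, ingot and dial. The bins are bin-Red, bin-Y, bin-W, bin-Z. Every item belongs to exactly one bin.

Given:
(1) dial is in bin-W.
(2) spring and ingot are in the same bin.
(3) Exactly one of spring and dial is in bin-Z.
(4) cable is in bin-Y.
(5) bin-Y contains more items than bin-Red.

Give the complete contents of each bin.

bin-Red = {}; bin-Y = {cable}; bin-W = {dial}; bin-Z = {ingot, spring}

From (1): dial ∈ bin-W.
From (4): cable ∈ bin-Y.
(3) (exactly one): spring ∈ bin-Z.
(2): ingot matches spring: ingot ∉ bin-Red.
(2): ingot matches spring: ingot ∉ bin-Y.
(2): ingot matches spring: ingot ∉ bin-W.
(2): ingot matches spring: ingot ∈ bin-Z.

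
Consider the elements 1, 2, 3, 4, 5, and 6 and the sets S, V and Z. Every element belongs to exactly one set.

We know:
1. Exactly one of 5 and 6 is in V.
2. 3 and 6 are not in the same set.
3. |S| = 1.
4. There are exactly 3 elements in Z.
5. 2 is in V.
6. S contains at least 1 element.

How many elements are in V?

2

From (5): 2 ∈ V.
Suppose 1 ∈ V: no assignment then satisfies all the clues, so 1 ∉ V.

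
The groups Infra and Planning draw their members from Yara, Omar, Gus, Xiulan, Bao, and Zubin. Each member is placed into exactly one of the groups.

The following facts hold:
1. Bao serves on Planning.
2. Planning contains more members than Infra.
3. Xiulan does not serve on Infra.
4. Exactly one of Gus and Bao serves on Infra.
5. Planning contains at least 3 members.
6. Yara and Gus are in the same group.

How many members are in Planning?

4

From (1): Bao ∈ Planning.
From (3): Xiulan ∉ Infra.
(4) (exactly one): Gus ∈ Infra.
(6): Yara matches Gus: Yara ∈ Infra.
Only one group left: Xiulan ∈ Planning.
Suppose Omar ∈ Infra: no assignment then satisfies all the clues, so Omar ∉ Infra.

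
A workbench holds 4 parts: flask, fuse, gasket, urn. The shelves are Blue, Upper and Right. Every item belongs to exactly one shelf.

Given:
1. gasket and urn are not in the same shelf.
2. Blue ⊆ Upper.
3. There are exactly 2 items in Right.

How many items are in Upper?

2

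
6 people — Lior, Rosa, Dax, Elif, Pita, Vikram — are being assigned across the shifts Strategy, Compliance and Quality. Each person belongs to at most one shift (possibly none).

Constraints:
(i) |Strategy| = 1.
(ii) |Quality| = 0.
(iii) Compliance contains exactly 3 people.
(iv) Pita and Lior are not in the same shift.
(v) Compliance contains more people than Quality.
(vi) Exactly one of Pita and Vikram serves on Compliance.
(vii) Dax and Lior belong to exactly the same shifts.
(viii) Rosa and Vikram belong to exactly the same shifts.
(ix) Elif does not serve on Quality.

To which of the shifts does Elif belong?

From (ix): Elif ∉ Quality.
(ii): Quality already has 0, so the rest are out.
Suppose Elif ∈ Strategy: no assignment then satisfies all the clues, so Elif ∉ Strategy.

Elif: Compliance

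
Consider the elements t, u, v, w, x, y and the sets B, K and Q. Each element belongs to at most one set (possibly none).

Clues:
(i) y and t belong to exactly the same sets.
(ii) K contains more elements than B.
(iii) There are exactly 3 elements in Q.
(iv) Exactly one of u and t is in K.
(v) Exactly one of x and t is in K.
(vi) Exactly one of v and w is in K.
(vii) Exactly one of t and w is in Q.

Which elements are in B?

B = {}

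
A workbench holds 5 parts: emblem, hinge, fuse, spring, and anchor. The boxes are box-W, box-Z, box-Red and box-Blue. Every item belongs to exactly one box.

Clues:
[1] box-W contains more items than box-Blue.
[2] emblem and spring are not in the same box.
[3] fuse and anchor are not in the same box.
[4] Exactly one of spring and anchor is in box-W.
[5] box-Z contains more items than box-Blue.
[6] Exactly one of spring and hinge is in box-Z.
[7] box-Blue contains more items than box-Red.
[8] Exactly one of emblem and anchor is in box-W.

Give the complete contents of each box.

box-W = {anchor, hinge}; box-Z = {fuse, spring}; box-Red = {}; box-Blue = {emblem}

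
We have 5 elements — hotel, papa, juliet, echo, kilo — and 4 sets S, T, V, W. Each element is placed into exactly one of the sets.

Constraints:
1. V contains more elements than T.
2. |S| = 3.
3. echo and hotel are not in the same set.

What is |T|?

0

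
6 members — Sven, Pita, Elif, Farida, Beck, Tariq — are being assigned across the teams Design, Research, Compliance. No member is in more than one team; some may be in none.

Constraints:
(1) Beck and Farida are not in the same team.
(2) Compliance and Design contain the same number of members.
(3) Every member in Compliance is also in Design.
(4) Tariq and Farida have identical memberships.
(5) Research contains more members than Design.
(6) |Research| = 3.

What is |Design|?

0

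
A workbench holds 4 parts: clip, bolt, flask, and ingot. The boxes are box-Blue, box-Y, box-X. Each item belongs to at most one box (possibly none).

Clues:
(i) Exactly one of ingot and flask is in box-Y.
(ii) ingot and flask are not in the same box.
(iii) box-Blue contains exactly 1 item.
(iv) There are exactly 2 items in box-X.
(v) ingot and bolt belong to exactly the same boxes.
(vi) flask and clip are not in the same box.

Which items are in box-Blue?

box-Blue = {clip}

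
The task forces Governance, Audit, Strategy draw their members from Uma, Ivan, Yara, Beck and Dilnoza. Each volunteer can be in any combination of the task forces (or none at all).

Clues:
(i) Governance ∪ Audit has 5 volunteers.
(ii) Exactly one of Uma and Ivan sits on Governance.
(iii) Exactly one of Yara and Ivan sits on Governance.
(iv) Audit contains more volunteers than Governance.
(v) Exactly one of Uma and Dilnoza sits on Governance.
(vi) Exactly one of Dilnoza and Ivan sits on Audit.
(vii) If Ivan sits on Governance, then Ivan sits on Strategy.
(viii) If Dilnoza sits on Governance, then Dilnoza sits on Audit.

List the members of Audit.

Audit = {Beck, Dilnoza, Uma, Yara}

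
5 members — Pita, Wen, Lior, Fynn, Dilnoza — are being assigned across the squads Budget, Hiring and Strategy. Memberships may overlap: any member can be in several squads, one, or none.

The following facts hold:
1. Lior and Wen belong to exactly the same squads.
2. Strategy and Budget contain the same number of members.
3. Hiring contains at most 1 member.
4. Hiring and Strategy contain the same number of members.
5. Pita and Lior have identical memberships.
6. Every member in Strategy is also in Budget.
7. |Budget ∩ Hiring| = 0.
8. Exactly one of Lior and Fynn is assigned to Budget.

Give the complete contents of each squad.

Budget = {Fynn}; Hiring = {Dilnoza}; Strategy = {Fynn}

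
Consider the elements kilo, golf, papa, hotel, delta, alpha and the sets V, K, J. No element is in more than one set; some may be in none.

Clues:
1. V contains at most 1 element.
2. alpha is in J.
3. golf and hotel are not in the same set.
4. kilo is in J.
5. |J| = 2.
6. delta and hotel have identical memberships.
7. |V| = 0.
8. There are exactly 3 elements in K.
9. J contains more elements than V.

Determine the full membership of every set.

V = {}; K = {delta, hotel, papa}; J = {alpha, kilo}

From (2): alpha ∈ J.
From (4): kilo ∈ J.
(5): J already has 2, so the rest are out.
(7): V already has 0, so the rest are out.
Suppose golf ∈ K: no assignment then satisfies all the clues, so golf ∉ K.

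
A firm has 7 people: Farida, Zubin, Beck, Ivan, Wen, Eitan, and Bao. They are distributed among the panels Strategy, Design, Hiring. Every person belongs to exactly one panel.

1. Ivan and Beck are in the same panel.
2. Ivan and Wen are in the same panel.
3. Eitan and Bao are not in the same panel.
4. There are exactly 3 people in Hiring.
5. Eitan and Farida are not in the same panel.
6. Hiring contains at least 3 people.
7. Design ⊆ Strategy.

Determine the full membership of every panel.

Strategy = {Beck, Eitan, Ivan, Wen}; Design = {}; Hiring = {Bao, Farida, Zubin}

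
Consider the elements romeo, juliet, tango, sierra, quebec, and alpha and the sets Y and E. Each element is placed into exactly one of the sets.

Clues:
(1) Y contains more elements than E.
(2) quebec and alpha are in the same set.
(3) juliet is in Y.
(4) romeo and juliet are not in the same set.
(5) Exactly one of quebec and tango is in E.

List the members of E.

E = {romeo, tango}

From (3): juliet ∈ Y.
(4): romeo ∉ Y.
Only one set left: romeo ∈ E.
Suppose tango ∉ E: no assignment then satisfies all the clues, so tango ∈ E.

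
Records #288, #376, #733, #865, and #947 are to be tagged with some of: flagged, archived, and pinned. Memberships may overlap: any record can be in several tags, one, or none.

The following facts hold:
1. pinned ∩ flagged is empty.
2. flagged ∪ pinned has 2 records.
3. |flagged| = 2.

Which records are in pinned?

pinned = {}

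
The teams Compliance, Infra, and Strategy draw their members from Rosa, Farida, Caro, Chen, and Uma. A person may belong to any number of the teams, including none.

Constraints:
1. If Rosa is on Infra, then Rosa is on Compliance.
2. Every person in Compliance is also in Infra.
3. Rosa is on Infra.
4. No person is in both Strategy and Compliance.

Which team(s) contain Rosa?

Rosa: Compliance, Infra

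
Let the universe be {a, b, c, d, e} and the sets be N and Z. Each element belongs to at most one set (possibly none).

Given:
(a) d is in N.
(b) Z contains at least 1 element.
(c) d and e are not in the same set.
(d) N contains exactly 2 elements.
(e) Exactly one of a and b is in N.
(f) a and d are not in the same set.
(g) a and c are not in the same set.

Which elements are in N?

From (a): d ∈ N.
(c): e ∉ N.
(f): a ∉ N.
(e) (exactly one): b ∈ N.
(d): N already has 2, so the rest are out.

N = {b, d}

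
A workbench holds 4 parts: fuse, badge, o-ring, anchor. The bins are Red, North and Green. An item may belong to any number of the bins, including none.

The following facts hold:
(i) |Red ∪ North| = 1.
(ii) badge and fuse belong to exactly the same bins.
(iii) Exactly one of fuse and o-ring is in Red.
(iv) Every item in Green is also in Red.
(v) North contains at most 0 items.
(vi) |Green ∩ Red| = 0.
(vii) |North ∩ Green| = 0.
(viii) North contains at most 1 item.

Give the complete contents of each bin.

Red = {o-ring}; North = {}; Green = {}

(v): North already has 0, so the rest are out.
Suppose fuse ∈ Red: no assignment then satisfies all the clues, so fuse ∉ Red.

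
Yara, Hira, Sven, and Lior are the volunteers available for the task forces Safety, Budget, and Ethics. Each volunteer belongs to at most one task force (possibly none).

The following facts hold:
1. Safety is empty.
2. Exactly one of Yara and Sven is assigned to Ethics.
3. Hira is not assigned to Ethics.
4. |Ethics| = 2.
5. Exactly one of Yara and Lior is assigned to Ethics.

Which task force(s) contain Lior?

From (3): Hira ∉ Ethics.
(1): Safety already has 0, so the rest are out.
Suppose Lior ∈ Budget: no assignment then satisfies all the clues, so Lior ∉ Budget.

Lior: Ethics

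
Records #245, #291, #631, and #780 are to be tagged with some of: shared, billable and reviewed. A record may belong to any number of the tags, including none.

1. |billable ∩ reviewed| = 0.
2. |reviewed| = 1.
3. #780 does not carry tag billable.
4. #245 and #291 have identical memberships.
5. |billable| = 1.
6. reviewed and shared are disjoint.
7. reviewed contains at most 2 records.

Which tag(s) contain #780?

#780: reviewed

From (3): #780 ∉ billable.
Suppose #780 ∈ shared: no assignment then satisfies all the clues, so #780 ∉ shared.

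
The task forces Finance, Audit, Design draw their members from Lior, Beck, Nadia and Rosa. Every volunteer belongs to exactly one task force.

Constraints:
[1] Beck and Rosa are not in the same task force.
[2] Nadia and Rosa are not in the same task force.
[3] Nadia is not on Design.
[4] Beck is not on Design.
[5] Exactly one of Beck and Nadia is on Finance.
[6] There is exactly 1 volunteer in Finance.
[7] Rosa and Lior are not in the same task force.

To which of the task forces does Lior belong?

Lior: Audit

From (3): Nadia ∉ Design.
From (4): Beck ∉ Design.
Suppose Lior ∈ Finance: no assignment then satisfies all the clues, so Lior ∉ Finance.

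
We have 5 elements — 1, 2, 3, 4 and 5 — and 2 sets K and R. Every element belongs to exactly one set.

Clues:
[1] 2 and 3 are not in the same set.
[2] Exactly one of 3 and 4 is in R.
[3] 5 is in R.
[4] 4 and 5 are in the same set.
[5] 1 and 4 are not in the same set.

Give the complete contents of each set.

K = {1, 3}; R = {2, 4, 5}

From (3): 5 ∈ R.
(4): 4 matches 5: 4 ∉ K.
(4): 4 matches 5: 4 ∈ R.
(5): 1 ∉ R.
Only one set left: 1 ∈ K.
(2) (exactly one): 3 ∉ R.
Only one set left: 3 ∈ K.
(1): 2 ∉ K.
Only one set left: 2 ∈ R.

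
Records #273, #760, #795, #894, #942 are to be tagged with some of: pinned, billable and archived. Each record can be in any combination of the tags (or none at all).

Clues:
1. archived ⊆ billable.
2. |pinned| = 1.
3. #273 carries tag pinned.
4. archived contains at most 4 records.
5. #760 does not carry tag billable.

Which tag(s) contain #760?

#760: none

From (3): #273 ∈ pinned.
From (5): #760 ∉ billable.
(1) contrapositive: #760 ∉ archived.
(2): pinned already has 1, so the rest are out.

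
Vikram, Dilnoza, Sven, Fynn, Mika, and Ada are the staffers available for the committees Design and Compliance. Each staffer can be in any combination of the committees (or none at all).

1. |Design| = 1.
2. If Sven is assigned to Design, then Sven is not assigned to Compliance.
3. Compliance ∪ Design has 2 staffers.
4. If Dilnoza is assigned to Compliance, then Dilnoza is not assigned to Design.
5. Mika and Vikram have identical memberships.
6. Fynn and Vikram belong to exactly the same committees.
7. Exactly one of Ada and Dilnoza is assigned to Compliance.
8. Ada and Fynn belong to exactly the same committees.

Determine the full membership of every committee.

Design = {Sven}; Compliance = {Dilnoza}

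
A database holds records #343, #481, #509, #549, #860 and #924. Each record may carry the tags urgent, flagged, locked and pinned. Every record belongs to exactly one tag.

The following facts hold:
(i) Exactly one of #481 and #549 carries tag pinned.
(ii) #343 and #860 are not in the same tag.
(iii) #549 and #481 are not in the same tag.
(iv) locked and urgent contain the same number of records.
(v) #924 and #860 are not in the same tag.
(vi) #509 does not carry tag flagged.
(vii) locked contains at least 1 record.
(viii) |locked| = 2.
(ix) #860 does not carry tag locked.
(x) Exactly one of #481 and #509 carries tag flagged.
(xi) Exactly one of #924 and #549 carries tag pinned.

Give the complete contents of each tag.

urgent = {#509, #860}; flagged = {#481}; locked = {#343, #924}; pinned = {#549}

From (vi): #509 ∉ flagged.
From (ix): #860 ∉ locked.
(x) (exactly one): #481 ∈ flagged.
(i) (exactly one): #549 ∈ pinned.
(xi) (exactly one): #924 ∉ pinned.
Suppose #343 ∈ urgent: no assignment then satisfies all the clues, so #343 ∉ urgent.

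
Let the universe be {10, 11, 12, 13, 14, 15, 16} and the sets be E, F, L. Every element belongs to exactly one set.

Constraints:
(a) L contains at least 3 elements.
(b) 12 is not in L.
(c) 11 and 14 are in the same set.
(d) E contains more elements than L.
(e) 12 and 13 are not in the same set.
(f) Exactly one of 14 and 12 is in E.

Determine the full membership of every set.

E = {10, 12, 15, 16}; F = {}; L = {11, 13, 14}

From (b): 12 ∉ L.
Suppose 10 ∉ E: no assignment then satisfies all the clues, so 10 ∈ E.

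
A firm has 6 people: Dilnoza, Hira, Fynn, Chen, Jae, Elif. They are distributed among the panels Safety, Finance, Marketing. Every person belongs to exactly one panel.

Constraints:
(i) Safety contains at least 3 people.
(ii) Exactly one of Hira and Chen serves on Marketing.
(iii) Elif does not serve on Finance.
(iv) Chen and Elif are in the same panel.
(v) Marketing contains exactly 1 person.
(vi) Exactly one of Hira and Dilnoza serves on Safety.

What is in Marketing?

Marketing = {Hira}

From (iii): Elif ∉ Finance.
(iv): Chen matches Elif: Chen ∉ Finance.
Suppose Dilnoza ∈ Marketing: no assignment then satisfies all the clues, so Dilnoza ∉ Marketing.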